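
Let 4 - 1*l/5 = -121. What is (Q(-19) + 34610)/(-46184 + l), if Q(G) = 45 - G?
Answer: -34674/45559 ≈ -0.76108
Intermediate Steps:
l = 625 (l = 20 - 5*(-121) = 20 + 605 = 625)
(Q(-19) + 34610)/(-46184 + l) = ((45 - 1*(-19)) + 34610)/(-46184 + 625) = ((45 + 19) + 34610)/(-45559) = (64 + 34610)*(-1/45559) = 34674*(-1/45559) = -34674/45559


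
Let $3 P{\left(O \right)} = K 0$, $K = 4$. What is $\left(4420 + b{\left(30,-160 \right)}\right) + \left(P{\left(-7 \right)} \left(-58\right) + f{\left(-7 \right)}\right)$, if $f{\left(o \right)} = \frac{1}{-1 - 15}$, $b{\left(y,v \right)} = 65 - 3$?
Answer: $\frac{71711}{16} \approx 4481.9$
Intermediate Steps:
$b{\left(y,v \right)} = 62$
$P{\left(O \right)} = 0$ ($P{\left(O \right)} = \frac{4 \cdot 0}{3} = \frac{1}{3} \cdot 0 = 0$)
$f{\left(o \right)} = - \frac{1}{16}$ ($f{\left(o \right)} = \frac{1}{-1 - 15} = \frac{1}{-16} = - \frac{1}{16}$)
$\left(4420 + b{\left(30,-160 \right)}\right) + \left(P{\left(-7 \right)} \left(-58\right) + f{\left(-7 \right)}\right) = \left(4420 + 62\right) + \left(0 \left(-58\right) - \frac{1}{16}\right) = 4482 + \left(0 - \frac{1}{16}\right) = 4482 - \frac{1}{16} = \frac{71711}{16}$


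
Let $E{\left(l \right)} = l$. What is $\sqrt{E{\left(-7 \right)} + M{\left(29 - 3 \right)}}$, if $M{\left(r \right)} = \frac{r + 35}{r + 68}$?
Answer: $\frac{i \sqrt{56118}}{94} \approx 2.5201 i$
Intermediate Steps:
$M{\left(r \right)} = \frac{35 + r}{68 + r}$
$\sqrt{E{\left(-7 \right)} + M{\left(29 - 3 \right)}} = \sqrt{-7 + \frac{35 + \left(29 - 3\right)}{68 + \left(29 - 3\right)}} = \sqrt{-7 + \frac{35 + 26}{68 + 26}} = \sqrt{-7 + \frac{1}{94} \cdot 61} = \sqrt{-7 + \frac{61}{94}} = \sqrt{- \frac{597}{94}} = \frac{i \sqrt{56118}}{94}$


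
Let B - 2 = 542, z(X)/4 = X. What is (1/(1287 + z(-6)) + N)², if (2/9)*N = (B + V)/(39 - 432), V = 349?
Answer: 11446820389225/109498780836 ≈ 104.54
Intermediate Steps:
z(X) = 4*X
B = 544 (B = 2 + 542 = 544)
N = -2679/262 (N = 9*((544 + 349)/(39 - 432))/2 = 9*(893/(-393))/2 = 9*(893*(-1/393))/2 = (9/2)*(-893/393) = -2679/262 ≈ -10.225)
(1/(1287 + z(-6)) + N)² = (1/(1287 + 4*(-6)) - 2679/262)² = (1/(1287 - 24) - 2679/262)² = (1/1263 - 2679/262)² = (-3383315/330906)² = 11446820389225/109498780836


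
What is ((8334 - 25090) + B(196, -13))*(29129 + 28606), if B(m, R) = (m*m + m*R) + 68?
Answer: 1107357300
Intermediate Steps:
B(m, R) = 68 + m² + R*m (B(m, R) = (m² + R*m) + 68 = 68 + m² + R*m)
((8334 - 25090) + B(196, -13))*(29129 + 28606) = ((8334 - 25090) + (68 + 196² - 13*196))*(29129 + 28606) = (-16756 + (68 + 38416 - 2548))*57735 = (-16756 + 35936)*57735 = 19180*57735 = 1107357300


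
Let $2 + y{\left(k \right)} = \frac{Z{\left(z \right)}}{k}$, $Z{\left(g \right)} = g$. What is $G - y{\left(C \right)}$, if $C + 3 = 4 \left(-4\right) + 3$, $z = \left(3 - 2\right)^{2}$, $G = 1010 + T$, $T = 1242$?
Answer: $\frac{36065}{16} \approx 2254.1$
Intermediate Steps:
$G = 2252$ ($G = 1010 + 1242 = 2252$)
$z = 1$ ($z = 1^{2} = 1$)
$C = -16$ ($C = -3 + \left(4 \left(-4\right) + 3\right) = -3 + \left(-16 + 3\right) = -3 - 13 = -16$)
$y{\left(k \right)} = -2 + \frac{1}{k}$ ($y{\left(k \right)} = -2 + 1 \frac{1}{k} = -2 + \frac{1}{k}$)
$G - y{\left(C \right)} = 2252 - \left(-2 + \frac{1}{-16}\right) = 2252 - \left(-2 - \frac{1}{16}\right) = 2252 - - \frac{33}{16} = 2252 + \frac{33}{16} = \frac{36065}{16}$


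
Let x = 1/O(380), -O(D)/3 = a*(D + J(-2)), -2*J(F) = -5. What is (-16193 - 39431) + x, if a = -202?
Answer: -12893365079/231795 ≈ -55624.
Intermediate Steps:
J(F) = 5/2 (J(F) = -1/2*(-5) = 5/2)
O(D) = 1515 + 606*D (O(D) = -(-606)*(D + 5/2) = -(-606)*(5/2 + D) = -3*(-505 - 202*D) = 1515 + 606*D)
x = 1/231795 (x = 1/(1515 + 606*380) = 1/(1515 + 230280) = 1/231795 ≈ 4.3142e-6)
(-16193 - 39431) + x = (-16193 - 39431) + 1/231795 = -55624 + 1/231795 = -12893365079/231795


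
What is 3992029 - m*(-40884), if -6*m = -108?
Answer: 4727941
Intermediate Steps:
m = 18 (m = -1/6*(-108) = 18)
3992029 - m*(-40884) = 3992029 - 18*(-40884) = 3992029 - 1*(-735912) = 3992029 + 735912 = 4727941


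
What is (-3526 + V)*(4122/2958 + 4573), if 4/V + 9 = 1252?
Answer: -898546995024/55709 ≈ -1.6129e+7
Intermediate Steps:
V = 4/1243 (V = 4/(-9 + 1252) = 4/1243 ≈ 0.0032180)
(-3526 + V)*(4122/2958 + 4573) = (-3526 + 4/1243)*(4122/2958 + 4573) = -4382814*(4122*(1/2958) + 4573)/1243 = -4382814*(687/493 + 4573)/1243 = -4382814/1243*2255176/493 = -898546995024/55709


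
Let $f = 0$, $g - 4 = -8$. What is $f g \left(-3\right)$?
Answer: $0$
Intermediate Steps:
$g = -4$ ($g = 4 - 8 = -4$)
$f g \left(-3\right) = 0 \left(-4\right) \left(-3\right) = 0 \left(-3\right) = 0$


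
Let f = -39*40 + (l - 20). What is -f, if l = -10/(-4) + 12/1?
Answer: 3131/2 ≈ 1565.5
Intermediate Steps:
l = 29/2 (l = -10*(-¼) + 12*1 = 5/2 + 12 = 29/2 ≈ 14.500)
f = -3131/2 (f = -39*40 + (29/2 - 20) = -1560 - 11/2 = -3131/2 ≈ -1565.5)
-f = -1*(-3131/2) = 3131/2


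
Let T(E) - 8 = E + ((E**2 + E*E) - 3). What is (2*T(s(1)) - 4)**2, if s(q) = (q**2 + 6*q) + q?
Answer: 77284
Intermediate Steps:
s(q) = q**2 + 7*q
T(E) = 5 + E + 2*E**2 (T(E) = 8 + (E + ((E**2 + E*E) - 3)) = 8 + (E + ((E**2 + E**2) - 3)) = 8 + (E + (2*E**2 - 3)) = 8 + (E + (-3 + 2*E**2)) = 8 + (-3 + E + 2*E**2) = 5 + E + 2*E**2)
(2*T(s(1)) - 4)**2 = (2*(5 + 1*(7 + 1) + 2*(1*(7 + 1))**2) - 4)**2 = (2*(5 + 1*8 + 2*(1*8)**2) - 4)**2 = (2*(5 + 8 + 2*8**2) - 4)**2 = (2*(5 + 8 + 2*64) - 4)**2 = (2*(5 + 8 + 128) - 4)**2 = (2*141 - 4)**2 = (282 - 4)**2 = 278**2 = 77284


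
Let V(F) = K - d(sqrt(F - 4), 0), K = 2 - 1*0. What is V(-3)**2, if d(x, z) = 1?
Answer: 1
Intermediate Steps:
K = 2 (K = 2 + 0 = 2)
V(F) = 1 (V(F) = 2 - 1*1 = 2 - 1 = 1)
V(-3)**2 = 1**2 = 1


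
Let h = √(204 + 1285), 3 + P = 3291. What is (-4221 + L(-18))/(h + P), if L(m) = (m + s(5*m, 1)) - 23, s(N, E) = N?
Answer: -14309376/10809455 + 4352*√1489/10809455 ≈ -1.3082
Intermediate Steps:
P = 3288 (P = -3 + 3291 = 3288)
h = √1489 ≈ 38.588
L(m) = -23 + 6*m (L(m) = (m + 5*m) - 23 = 6*m - 23 = -23 + 6*m)
(-4221 + L(-18))/(h + P) = (-4221 + (-23 + 6*(-18)))/(√1489 + 3288) = (-4221 + (-23 - 108))/(3288 + √1489) = (-4221 - 131)/(3288 + √1489) = -4352/(3288 + √1489)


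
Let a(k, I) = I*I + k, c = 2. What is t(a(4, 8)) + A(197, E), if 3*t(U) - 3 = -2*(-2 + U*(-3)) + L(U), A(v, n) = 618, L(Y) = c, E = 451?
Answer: 757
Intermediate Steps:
L(Y) = 2
a(k, I) = k + I² (a(k, I) = I² + k = k + I²)
t(U) = 3 + 2*U (t(U) = 1 + (-2*(-2 + U*(-3)) + 2)/3 = 1 + (-2*(-2 - 3*U) + 2)/3 = 1 + ((4 + 6*U) + 2)/3 = 1 + (6 + 6*U)/3 = 1 + (2 + 2*U) = 3 + 2*U)
t(a(4, 8)) + A(197, E) = (3 + 2*(4 + 8²)) + 618 = (3 + 2*(4 + 64)) + 618 = (3 + 2*68) + 618 = (3 + 136) + 618 = 139 + 618 = 757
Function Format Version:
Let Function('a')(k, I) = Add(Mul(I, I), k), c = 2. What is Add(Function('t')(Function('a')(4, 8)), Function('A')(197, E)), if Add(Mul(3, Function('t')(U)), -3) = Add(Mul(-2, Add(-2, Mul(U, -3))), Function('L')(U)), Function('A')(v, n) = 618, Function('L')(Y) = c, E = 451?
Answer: 757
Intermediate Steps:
Function('L')(Y) = 2
Function('a')(k, I) = Add(k, Pow(I, 2)) (Function('a')(k, I) = Add(Pow(I, 2), k) = Add(k, Pow(I, 2)))
Function('t')(U) = Add(3, Mul(2, U)) (Function('t')(U) = Add(1, Mul(Rational(1, 3), Add(Mul(-2, Add(-2, Mul(U, -3))), 2))) = Add(1, Mul(Rational(1, 3), Add(Mul(-2, Add(-2, Mul(-3, U))), 2))) = Add(1, Mul(Rational(1, 3), Add(Add(4, Mul(6, U)), 2))) = Add(1, Mul(Rational(1, 3), Add(6, Mul(6, U)))) = Add(1, Add(2, Mul(2, U))) = Add(3, Mul(2, U)))
Add(Function('t')(Function('a')(4, 8)), Function('A')(197, E)) = Add(Add(3, Mul(2, Add(4, Pow(8, 2)))), 618) = Add(Add(3, Mul(2, Add(4, 64))), 618) = Add(Add(3, Mul(2, 68)), 618) = Add(Add(3, 136), 618) = Add(139, 618) = 757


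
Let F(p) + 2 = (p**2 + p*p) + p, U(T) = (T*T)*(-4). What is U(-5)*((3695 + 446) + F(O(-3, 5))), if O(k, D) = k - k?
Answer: -413900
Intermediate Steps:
U(T) = -4*T**2 (U(T) = T**2*(-4) = -4*T**2)
O(k, D) = 0
F(p) = -2 + p + 2*p**2 (F(p) = -2 + ((p**2 + p*p) + p) = -2 + ((p**2 + p**2) + p) = -2 + (2*p**2 + p) = -2 + (p + 2*p**2) = -2 + p + 2*p**2)
U(-5)*((3695 + 446) + F(O(-3, 5))) = (-4*(-5)**2)*((3695 + 446) + (-2 + 0 + 2*0**2)) = (-4*25)*(4141 + (-2 + 0 + 2*0)) = -100*(4141 + (-2 + 0 + 0)) = -100*(4141 - 2) = -100*4139 = -413900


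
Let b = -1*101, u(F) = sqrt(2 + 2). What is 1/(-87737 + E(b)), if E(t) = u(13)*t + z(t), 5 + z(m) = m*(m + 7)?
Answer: -1/78450 ≈ -1.2747e-5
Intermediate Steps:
u(F) = 2 (u(F) = sqrt(4) = 2)
b = -101
z(m) = -5 + m*(7 + m) (z(m) = -5 + m*(m + 7) = -5 + m*(7 + m))
E(t) = -5 + t**2 + 9*t (E(t) = 2*t + (-5 + t**2 + 7*t) = -5 + t**2 + 9*t)
1/(-87737 + E(b)) = 1/(-87737 + (-5 + (-101)**2 + 9*(-101))) = 1/(-87737 + (-5 + 10201 - 909)) = 1/(-87737 + 9287) = 1/(-78450) = -1/78450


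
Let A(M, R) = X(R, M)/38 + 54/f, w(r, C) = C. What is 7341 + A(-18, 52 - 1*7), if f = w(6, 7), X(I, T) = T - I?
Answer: 1954317/266 ≈ 7347.1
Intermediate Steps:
f = 7
A(M, R) = 54/7 - R/38 + M/38 (A(M, R) = (M - R)/38 + 54/7 = (M - R)*(1/38) + 54*(⅐) = (-R/38 + M/38) + 54/7 = 54/7 - R/38 + M/38)
7341 + A(-18, 52 - 1*7) = 7341 + (54/7 - (52 - 1*7)/38 + (1/38)*(-18)) = 7341 + (54/7 - (52 - 7)/38 - 9/19) = 7341 + (54/7 - 1/38*45 - 9/19) = 7341 + (54/7 - 45/38 - 9/19) = 7341 + 1611/266 = 1954317/266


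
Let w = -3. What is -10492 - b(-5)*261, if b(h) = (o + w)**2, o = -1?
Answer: -14668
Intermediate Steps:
b(h) = 16 (b(h) = (-1 - 3)**2 = (-4)**2 = 16)
-10492 - b(-5)*261 = -10492 - 16*261 = -10492 - 1*4176 = -10492 - 4176 = -14668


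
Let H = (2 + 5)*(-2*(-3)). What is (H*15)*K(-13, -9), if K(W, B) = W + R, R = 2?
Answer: -6930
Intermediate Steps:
K(W, B) = 2 + W (K(W, B) = W + 2 = 2 + W)
H = 42 (H = 7*6 = 42)
(H*15)*K(-13, -9) = (42*15)*(2 - 13) = 630*(-11) = -6930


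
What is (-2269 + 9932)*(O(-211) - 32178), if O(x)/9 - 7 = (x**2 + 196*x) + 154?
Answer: -17195772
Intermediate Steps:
O(x) = 1449 + 9*x**2 + 1764*x (O(x) = 63 + 9*((x**2 + 196*x) + 154) = 63 + 9*(154 + x**2 + 196*x) = 63 + (1386 + 9*x**2 + 1764*x) = 1449 + 9*x**2 + 1764*x)
(-2269 + 9932)*(O(-211) - 32178) = (-2269 + 9932)*((1449 + 9*(-211)**2 + 1764*(-211)) - 32178) = 7663*((1449 + 9*44521 - 372204) - 32178) = 7663*((1449 + 400689 - 372204) - 32178) = 7663*(29934 - 32178) = 7663*(-2244) = -17195772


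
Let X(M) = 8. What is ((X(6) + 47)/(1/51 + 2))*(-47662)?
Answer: -133691910/103 ≈ -1.2980e+6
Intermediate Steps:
((X(6) + 47)/(1/51 + 2))*(-47662) = ((8 + 47)/(1/51 + 2))*(-47662) = (55/(1/51 + 2))*(-47662) = (55/(103/51))*(-47662) = (55*(51/103))*(-47662) = (2805/103)*(-47662) = -133691910/103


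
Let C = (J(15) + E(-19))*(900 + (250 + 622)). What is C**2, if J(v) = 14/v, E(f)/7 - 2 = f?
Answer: 9848374556944/225 ≈ 4.3771e+10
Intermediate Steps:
E(f) = 14 + 7*f
C = -3138212/15 (C = (14/15 + (14 + 7*(-19)))*(900 + (250 + 622)) = (14*(1/15) + (14 - 133))*(900 + 872) = (14/15 - 119)*1772 = -1771/15*1772 = -3138212/15 ≈ -2.0921e+5)
C**2 = (-3138212/15)**2 = 9848374556944/225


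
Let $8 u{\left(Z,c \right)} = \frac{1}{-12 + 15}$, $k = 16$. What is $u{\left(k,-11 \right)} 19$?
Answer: $\frac{19}{24} \approx 0.79167$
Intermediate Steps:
$u{\left(Z,c \right)} = \frac{1}{24}$ ($u{\left(Z,c \right)} = \frac{1}{8 \left(-12 + 15\right)} = \frac{1}{8 \cdot 3} = \frac{1}{8} \cdot \frac{1}{3} = \frac{1}{24}$)
$u{\left(k,-11 \right)} 19 = \frac{1}{24} \cdot 19 = \frac{19}{24}$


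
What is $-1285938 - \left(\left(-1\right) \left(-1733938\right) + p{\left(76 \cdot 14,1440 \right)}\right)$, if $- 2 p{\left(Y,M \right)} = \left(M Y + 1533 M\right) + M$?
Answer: $-1149316$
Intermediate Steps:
$p{\left(Y,M \right)} = - 767 M - \frac{M Y}{2}$ ($p{\left(Y,M \right)} = - \frac{\left(M Y + 1533 M\right) + M}{2} = - \frac{\left(1533 M + M Y\right) + M}{2} = - \frac{1534 M + M Y}{2} = - 767 M - \frac{M Y}{2}$)
$-1285938 - \left(\left(-1\right) \left(-1733938\right) + p{\left(76 \cdot 14,1440 \right)}\right) = -1285938 - \left(\left(-1\right) \left(-1733938\right) - 720 \left(1534 + 76 \cdot 14\right)\right) = -1285938 - \left(1733938 - 720 \left(1534 + 1064\right)\right) = -1285938 - \left(1733938 - 720 \cdot 2598\right) = -1285938 - \left(1733938 - 1870560\right) = -1285938 - -136622 = -1285938 + 136622 = -1149316$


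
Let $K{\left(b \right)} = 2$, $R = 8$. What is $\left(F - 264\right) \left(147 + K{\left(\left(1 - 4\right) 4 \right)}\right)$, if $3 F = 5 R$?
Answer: $- \frac{112048}{3} \approx -37349.0$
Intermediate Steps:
$F = \frac{40}{3}$ ($F = \frac{5 \cdot 8}{3} = \frac{1}{3} \cdot 40 = \frac{40}{3} \approx 13.333$)
$\left(F - 264\right) \left(147 + K{\left(\left(1 - 4\right) 4 \right)}\right) = \left(\frac{40}{3} - 264\right) \left(147 + 2\right) = \left(- \frac{752}{3}\right) 149 = - \frac{112048}{3}$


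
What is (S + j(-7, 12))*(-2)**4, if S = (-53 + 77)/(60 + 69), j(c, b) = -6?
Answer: -4000/43 ≈ -93.023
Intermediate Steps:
S = 8/43 (S = 24/129 = 24*(1/129) = 8/43 ≈ 0.18605)
(S + j(-7, 12))*(-2)**4 = (8/43 - 6)*(-2)**4 = -250/43*16 = -4000/43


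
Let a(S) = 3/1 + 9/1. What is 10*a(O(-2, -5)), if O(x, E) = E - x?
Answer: 120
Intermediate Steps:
a(S) = 12 (a(S) = 3*1 + 9*1 = 3 + 9 = 12)
10*a(O(-2, -5)) = 10*12 = 120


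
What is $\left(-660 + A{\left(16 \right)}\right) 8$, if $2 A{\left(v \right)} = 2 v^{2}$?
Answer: $-3232$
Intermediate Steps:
$A{\left(v \right)} = v^{2}$ ($A{\left(v \right)} = \frac{2 v^{2}}{2} = v^{2}$)
$\left(-660 + A{\left(16 \right)}\right) 8 = \left(-660 + 16^{2}\right) 8 = \left(-660 + 256\right) 8 = \left(-404\right) 8 = -3232$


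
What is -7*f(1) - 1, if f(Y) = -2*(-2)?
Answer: -29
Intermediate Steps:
f(Y) = 4
-7*f(1) - 1 = -7*4 - 1 = -28 - 1 = -29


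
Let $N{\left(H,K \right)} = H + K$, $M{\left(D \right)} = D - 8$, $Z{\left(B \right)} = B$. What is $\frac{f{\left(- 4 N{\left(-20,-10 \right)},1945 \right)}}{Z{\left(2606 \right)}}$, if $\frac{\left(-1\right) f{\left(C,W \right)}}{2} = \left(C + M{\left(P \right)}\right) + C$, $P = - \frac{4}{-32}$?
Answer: $- \frac{1857}{10424} \approx -0.17815$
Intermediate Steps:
$P = \frac{1}{8}$ ($P = \left(-4\right) \left(- \frac{1}{32}\right) = \frac{1}{8} \approx 0.125$)
$M{\left(D \right)} = -8 + D$
$f{\left(C,W \right)} = \frac{63}{4} - 4 C$ ($f{\left(C,W \right)} = - 2 \left(\left(C + \left(-8 + \frac{1}{8}\right)\right) + C\right) = - 2 \left(\left(C - \frac{63}{8}\right) + C\right) = - 2 \left(\left(- \frac{63}{8} + C\right) + C\right) = - 2 \left(- \frac{63}{8} + 2 C\right) = \frac{63}{4} - 4 C$)
$\frac{f{\left(- 4 N{\left(-20,-10 \right)},1945 \right)}}{Z{\left(2606 \right)}} = \frac{\frac{63}{4} - 4 \left(- 4 \left(-20 - 10\right)\right)}{2606} = \left(\frac{63}{4} - 4 \left(\left(-4\right) \left(-30\right)\right)\right) \frac{1}{2606} = \left(\frac{63}{4} - 480\right) \frac{1}{2606} = \left(- \frac{1857}{4}\right) \frac{1}{2606} = - \frac{1857}{10424}$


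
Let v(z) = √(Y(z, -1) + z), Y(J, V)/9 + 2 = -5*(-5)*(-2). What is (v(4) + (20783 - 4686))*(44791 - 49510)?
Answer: -75961743 - 18876*I*√29 ≈ -7.5962e+7 - 1.0165e+5*I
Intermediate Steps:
Y(J, V) = -468 (Y(J, V) = -18 + 9*(-5*(-5)*(-2)) = -18 + 9*(25*(-2)) = -18 + 9*(-50) = -18 - 450 = -468)
v(z) = √(-468 + z)
(v(4) + (20783 - 4686))*(44791 - 49510) = (√(-468 + 4) + (20783 - 4686))*(44791 - 49510) = (√(-464) + 16097)*(-4719) = (4*I*√29 + 16097)*(-4719) = (16097 + 4*I*√29)*(-4719) = -75961743 - 18876*I*√29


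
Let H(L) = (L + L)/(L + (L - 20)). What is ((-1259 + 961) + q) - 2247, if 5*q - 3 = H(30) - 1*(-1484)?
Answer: -22473/10 ≈ -2247.3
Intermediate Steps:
H(L) = 2*L/(-20 + 2*L) (H(L) = (2*L)/(L + (-20 + L)) = (2*L)/(-20 + 2*L) = 2*L/(-20 + 2*L))
q = 2977/10 (q = ⅗ + (30/(-10 + 30) - 1*(-1484))/5 = ⅗ + (30/20 + 1484)/5 = ⅗ + (30*(1/20) + 1484)/5 = ⅗ + (3/2 + 1484)/5 = ⅗ + (⅕)*(2971/2) = ⅗ + 2971/10 = 2977/10 ≈ 297.70)
((-1259 + 961) + q) - 2247 = ((-1259 + 961) + 2977/10) - 2247 = (-298 + 2977/10) - 2247 = -3/10 - 2247 = -22473/10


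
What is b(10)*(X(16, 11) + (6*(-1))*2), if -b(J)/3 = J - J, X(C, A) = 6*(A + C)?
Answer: 0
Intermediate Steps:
X(C, A) = 6*A + 6*C
b(J) = 0 (b(J) = -3*(J - J) = -3*0 = 0)
b(10)*(X(16, 11) + (6*(-1))*2) = 0*((6*11 + 6*16) + (6*(-1))*2) = 0*((66 + 96) - 6*2) = 0*(162 - 12) = 0*150 = 0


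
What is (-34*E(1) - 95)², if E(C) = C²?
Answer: 16641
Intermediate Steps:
(-34*E(1) - 95)² = (-34*1² - 95)² = (-34*1 - 95)² = (-34 - 95)² = (-129)² = 16641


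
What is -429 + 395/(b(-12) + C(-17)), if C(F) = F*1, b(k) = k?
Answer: -12836/29 ≈ -442.62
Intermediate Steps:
C(F) = F
-429 + 395/(b(-12) + C(-17)) = -429 + 395/(-12 - 17) = -429 + 395/(-29) = -429 - 1/29*395 = -429 - 395/29 = -12836/29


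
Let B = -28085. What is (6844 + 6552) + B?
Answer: -14689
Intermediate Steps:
(6844 + 6552) + B = (6844 + 6552) - 28085 = 13396 - 28085 = -14689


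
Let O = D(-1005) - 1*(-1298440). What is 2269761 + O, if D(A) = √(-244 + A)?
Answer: 3568201 + I*√1249 ≈ 3.5682e+6 + 35.341*I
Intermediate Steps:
O = 1298440 + I*√1249 (O = √(-244 - 1005) - 1*(-1298440) = √(-1249) + 1298440 = I*√1249 + 1298440 = 1298440 + I*√1249 ≈ 1.2984e+6 + 35.341*I)
2269761 + O = 2269761 + (1298440 + I*√1249) = 3568201 + I*√1249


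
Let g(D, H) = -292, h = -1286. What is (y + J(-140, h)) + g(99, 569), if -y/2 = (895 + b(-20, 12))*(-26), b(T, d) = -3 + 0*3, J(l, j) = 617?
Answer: 46709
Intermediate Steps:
b(T, d) = -3 (b(T, d) = -3 + 0 = -3)
y = 46384 (y = -2*(895 - 3)*(-26) = -1784*(-26) = -2*(-23192) = 46384)
(y + J(-140, h)) + g(99, 569) = (46384 + 617) - 292 = 47001 - 292 = 46709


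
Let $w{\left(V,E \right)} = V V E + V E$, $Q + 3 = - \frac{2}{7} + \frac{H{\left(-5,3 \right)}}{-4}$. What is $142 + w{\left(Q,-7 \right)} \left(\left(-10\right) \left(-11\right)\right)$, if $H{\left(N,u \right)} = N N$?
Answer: $- \frac{3501763}{56} \approx -62532.0$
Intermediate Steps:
$H{\left(N,u \right)} = N^{2}$
$Q = - \frac{267}{28}$ ($Q = -3 + \left(- \frac{2}{7} + \frac{\left(-5\right)^{2}}{-4}\right) = -3 + \left(\left(-2\right) \frac{1}{7} + 25 \left(- \frac{1}{4}\right)\right) = -3 - \frac{183}{28} = - \frac{267}{28} \approx -9.5357$)
$w{\left(V,E \right)} = E V + E V^{2}$ ($w{\left(V,E \right)} = V^{2} E + E V = E V^{2} + E V = E V + E V^{2}$)
$142 + w{\left(Q,-7 \right)} \left(\left(-10\right) \left(-11\right)\right) = 142 + \left(-7\right) \left(- \frac{267}{28}\right) \left(1 - \frac{267}{28}\right) \left(\left(-10\right) \left(-11\right)\right) = 142 + \left(-7\right) \left(- \frac{267}{28}\right) \left(- \frac{239}{28}\right) 110 = 142 - \frac{3509715}{56} = - \frac{3501763}{56}$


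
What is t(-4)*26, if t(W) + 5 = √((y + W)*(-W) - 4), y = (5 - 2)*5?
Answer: -130 + 52*√10 ≈ 34.438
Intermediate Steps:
y = 15 (y = 3*5 = 15)
t(W) = -5 + √(-4 - W*(15 + W)) (t(W) = -5 + √((15 + W)*(-W) - 4) = -5 + √(-W*(15 + W) - 4) = -5 + √(-4 - W*(15 + W)))
t(-4)*26 = (-5 + √(-4 - 1*(-4)² - 15*(-4)))*26 = (-5 + √(-4 - 1*16 + 60))*26 = (-5 + √(-4 - 16 + 60))*26 = (-5 + √40)*26 = (-5 + 2*√10)*26 = -130 + 52*√10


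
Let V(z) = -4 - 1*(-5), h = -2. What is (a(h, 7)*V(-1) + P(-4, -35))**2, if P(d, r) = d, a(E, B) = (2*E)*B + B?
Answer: 625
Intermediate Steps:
a(E, B) = B + 2*B*E (a(E, B) = 2*B*E + B = B + 2*B*E)
V(z) = 1 (V(z) = -4 + 5 = 1)
(a(h, 7)*V(-1) + P(-4, -35))**2 = ((7*(1 + 2*(-2)))*1 - 4)**2 = ((7*(1 - 4))*1 - 4)**2 = ((7*(-3))*1 - 4)**2 = (-21*1 - 4)**2 = (-21 - 4)**2 = (-25)**2 = 625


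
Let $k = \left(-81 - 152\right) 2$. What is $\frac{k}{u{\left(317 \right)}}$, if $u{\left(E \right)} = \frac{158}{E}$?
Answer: $- \frac{73861}{79} \approx -934.95$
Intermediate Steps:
$k = -466$ ($k = \left(-233\right) 2 = -466$)
$\frac{k}{u{\left(317 \right)}} = - \frac{466}{158 \cdot \frac{1}{317}} = - \frac{466}{\frac{158}{317}} = \left(-466\right) \frac{317}{158} = - \frac{73861}{79}$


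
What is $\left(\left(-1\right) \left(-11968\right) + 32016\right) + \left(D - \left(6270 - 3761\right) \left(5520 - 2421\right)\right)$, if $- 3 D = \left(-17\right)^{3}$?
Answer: $- \frac{23189308}{3} \approx -7.7298 \cdot 10^{6}$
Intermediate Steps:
$D = \frac{4913}{3}$ ($D = - \frac{\left(-17\right)^{3}}{3} = \left(- \frac{1}{3}\right) \left(-4913\right) = \frac{4913}{3} \approx 1637.7$)
$\left(\left(-1\right) \left(-11968\right) + 32016\right) + \left(D - \left(6270 - 3761\right) \left(5520 - 2421\right)\right) = \left(\left(-1\right) \left(-11968\right) + 32016\right) + \left(\frac{4913}{3} - \left(6270 - 3761\right) \left(5520 - 2421\right)\right) = \left(11968 + 32016\right) + \left(\frac{4913}{3} - 2509 \cdot 3099\right) = 43984 + \left(\frac{4913}{3} - 7775391\right) = 43984 - \frac{23321260}{3} = - \frac{23189308}{3}$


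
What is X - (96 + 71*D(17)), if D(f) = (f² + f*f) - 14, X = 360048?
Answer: 319908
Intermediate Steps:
D(f) = -14 + 2*f² (D(f) = (f² + f²) - 14 = 2*f² - 14 = -14 + 2*f²)
X - (96 + 71*D(17)) = 360048 - (96 + 71*(-14 + 2*17²)) = 360048 - (96 + 71*(-14 + 2*289)) = 360048 - (96 + 71*(-14 + 578)) = 360048 - (96 + 71*564) = 360048 - (96 + 40044) = 360048 - 1*40140 = 360048 - 40140 = 319908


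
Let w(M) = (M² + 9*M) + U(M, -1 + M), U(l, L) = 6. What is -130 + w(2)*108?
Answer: 2894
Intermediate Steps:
w(M) = 6 + M² + 9*M (w(M) = (M² + 9*M) + 6 = 6 + M² + 9*M)
-130 + w(2)*108 = -130 + (6 + 2² + 9*2)*108 = -130 + (6 + 4 + 18)*108 = -130 + 28*108 = -130 + 3024 = 2894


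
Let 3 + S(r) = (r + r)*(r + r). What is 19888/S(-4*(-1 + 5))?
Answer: 19888/1021 ≈ 19.479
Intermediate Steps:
S(r) = -3 + 4*r² (S(r) = -3 + (r + r)*(r + r) = -3 + (2*r)*(2*r) = -3 + 4*r²)
19888/S(-4*(-1 + 5)) = 19888/(-3 + 4*(-4*(-1 + 5))²) = 19888/(-3 + 4*(-4*4)²) = 19888/(-3 + 4*(-16)²) = 19888/(-3 + 4*256) = 19888/(-3 + 1024) = 19888/1021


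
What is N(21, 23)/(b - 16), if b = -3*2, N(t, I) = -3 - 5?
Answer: 4/11 ≈ 0.36364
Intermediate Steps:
N(t, I) = -8
b = -6
N(21, 23)/(b - 16) = -8/(-6 - 16) = -8/(-22) = -1/22*(-8) = 4/11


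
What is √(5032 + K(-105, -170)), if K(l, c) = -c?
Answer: 51*√2 ≈ 72.125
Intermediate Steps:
√(5032 + K(-105, -170)) = √(5032 - 1*(-170)) = √(5032 + 170) = √5202 = 51*√2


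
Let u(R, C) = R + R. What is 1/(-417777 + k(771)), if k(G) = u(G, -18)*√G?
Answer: -139259/57568121895 - 514*√771/57568121895 ≈ -2.6669e-6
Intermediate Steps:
u(R, C) = 2*R
k(G) = 2*G^(3/2) (k(G) = (2*G)*√G = 2*G^(3/2))
1/(-417777 + k(771)) = 1/(-417777 + 2*771^(3/2)) = 1/(-417777 + 2*(771*√771)) = 1/(-417777 + 1542*√771)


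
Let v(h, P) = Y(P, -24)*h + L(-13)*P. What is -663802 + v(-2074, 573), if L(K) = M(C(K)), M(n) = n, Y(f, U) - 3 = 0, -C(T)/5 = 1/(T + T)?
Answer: -17417759/26 ≈ -6.6991e+5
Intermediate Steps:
C(T) = -5/(2*T) (C(T) = -5/(T + T) = -5*1/(2*T) = -5/(2*T))
Y(f, U) = 3 (Y(f, U) = 3 + 0 = 3)
L(K) = -5/(2*K)
v(h, P) = 3*h + 5*P/26 (v(h, P) = 3*h + (-5/2/(-13))*P = 3*h + (-5/2*(-1/13))*P = 3*h + 5*P/26)
-663802 + v(-2074, 573) = -663802 + (3*(-2074) + (5/26)*573) = -663802 + (-6222 + 2865/26) = -663802 - 158907/26 = -17417759/26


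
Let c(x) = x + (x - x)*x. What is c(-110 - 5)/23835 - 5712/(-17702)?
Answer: 13410979/42192717 ≈ 0.31785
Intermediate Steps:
c(x) = x (c(x) = x + 0*x = x + 0 = x)
c(-110 - 5)/23835 - 5712/(-17702) = (-110 - 5)/23835 - 5712/(-17702) = -115*1/23835 - 5712*(-1/17702) = -23/4767 + 2856/8851 = 13410979/42192717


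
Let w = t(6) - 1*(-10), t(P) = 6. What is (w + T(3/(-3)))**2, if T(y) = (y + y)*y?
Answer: 324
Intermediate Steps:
T(y) = 2*y**2 (T(y) = (2*y)*y = 2*y**2)
w = 16 (w = 6 - 1*(-10) = 6 + 10 = 16)
(w + T(3/(-3)))**2 = (16 + 2*(3/(-3))**2)**2 = (16 + 2*(3*(-1/3))**2)**2 = (16 + 2*(-1)**2)**2 = (16 + 2*1)**2 = (16 + 2)**2 = 18**2 = 324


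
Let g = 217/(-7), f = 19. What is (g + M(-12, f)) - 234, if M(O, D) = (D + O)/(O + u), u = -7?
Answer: -5042/19 ≈ -265.37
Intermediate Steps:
g = -31 (g = 217*(-1/7) = -31)
M(O, D) = (D + O)/(-7 + O) (M(O, D) = (D + O)/(O - 7) = (D + O)/(-7 + O))
(g + M(-12, f)) - 234 = (-31 + (19 - 12)/(-7 - 12)) - 234 = (-31 + 7/(-19)) - 234 = (-31 - 1/19*7) - 234 = (-31 - 7/19) - 234 = -596/19 - 234 = -5042/19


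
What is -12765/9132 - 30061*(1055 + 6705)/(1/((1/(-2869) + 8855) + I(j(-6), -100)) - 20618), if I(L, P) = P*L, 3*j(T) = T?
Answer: 18444849651315038095/1630460069429212 ≈ 11313.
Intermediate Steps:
j(T) = T/3
I(L, P) = L*P
-12765/9132 - 30061*(1055 + 6705)/(1/((1/(-2869) + 8855) + I(j(-6), -100)) - 20618) = -12765/9132 - 30061*(1055 + 6705)/(1/((1/(-2869) + 8855) + ((⅓)*(-6))*(-100)) - 20618) = -12765*1/9132 - 30061*7760/(1/((-1/2869 + 8855) - 2*(-100)) - 20618) = -4255/3044 - 30061*7760/(1/(25404994/2869 + 200) - 20618) = -4255/3044 - 30061*7760/(1/(25978794/2869) - 20618) = -4255/3044 - 30061*7760/(2869/25978794 - 20618) = -4255/3044 - 30061/((-535630771823/25978794*1/7760)) = -4255/3044 - 30061/(-535630771823/201595441440) = -4255/3044 - 30061*(-201595441440/535630771823) = -4255/3044 + 6060160565127840/535630771823 = 18444849651315038095/1630460069429212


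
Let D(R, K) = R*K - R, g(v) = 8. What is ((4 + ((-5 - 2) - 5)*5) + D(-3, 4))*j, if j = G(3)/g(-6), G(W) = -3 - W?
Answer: 195/4 ≈ 48.750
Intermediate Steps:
D(R, K) = -R + K*R (D(R, K) = K*R - R = -R + K*R)
j = -¾ (j = (-3 - 1*3)/8 = (-3 - 3)*(⅛) = -6*⅛ = -¾ ≈ -0.75000)
((4 + ((-5 - 2) - 5)*5) + D(-3, 4))*j = ((4 + ((-5 - 2) - 5)*5) - 3*(-1 + 4))*(-¾) = ((4 + (-7 - 5)*5) - 3*3)*(-¾) = ((4 - 12*5) - 9)*(-¾) = ((4 - 60) - 9)*(-¾) = (-56 - 9)*(-¾) = -65*(-¾) = 195/4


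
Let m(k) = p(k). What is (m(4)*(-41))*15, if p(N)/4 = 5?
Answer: -12300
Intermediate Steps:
p(N) = 20 (p(N) = 4*5 = 20)
m(k) = 20
(m(4)*(-41))*15 = (20*(-41))*15 = -820*15 = -12300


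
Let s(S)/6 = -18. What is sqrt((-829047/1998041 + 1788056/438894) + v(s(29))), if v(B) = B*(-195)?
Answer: sqrt(449944963786083196061344577)/146154701109 ≈ 145.13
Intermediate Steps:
s(S) = -108 (s(S) = 6*(-18) = -108)
v(B) = -195*B
sqrt((-829047/1998041 + 1788056/438894) + v(s(29))) = sqrt((-829047/1998041 + 1788056/438894) - 195*(-108)) = sqrt((-829047*1/1998041 + 1788056*(1/438894)) + 21060) = sqrt((-829047/1998041 + 894028/219447) + 21060) = sqrt(1604372722139/438464103327 + 21060) = sqrt(9235658388788759/438464103327) = sqrt(449944963786083196061344577)/146154701109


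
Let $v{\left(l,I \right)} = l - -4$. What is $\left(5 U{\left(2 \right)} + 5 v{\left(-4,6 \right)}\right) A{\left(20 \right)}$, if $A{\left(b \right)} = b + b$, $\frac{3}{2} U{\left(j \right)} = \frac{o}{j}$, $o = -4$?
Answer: $- \frac{800}{3} \approx -266.67$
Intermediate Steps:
$v{\left(l,I \right)} = 4 + l$ ($v{\left(l,I \right)} = l + 4 = 4 + l$)
$U{\left(j \right)} = - \frac{8}{3 j}$ ($U{\left(j \right)} = \frac{2 \left(- \frac{4}{j}\right)}{3} = - \frac{8}{3 j}$)
$A{\left(b \right)} = 2 b$
$\left(5 U{\left(2 \right)} + 5 v{\left(-4,6 \right)}\right) A{\left(20 \right)} = \left(5 \left(- \frac{8}{3 \cdot 2}\right) + 5 \left(4 - 4\right)\right) 2 \cdot 20 = \left(5 \left(\left(- \frac{8}{3}\right) \frac{1}{2}\right) + 5 \cdot 0\right) 40 = \left(5 \left(- \frac{4}{3}\right) + 0\right) 40 = \left(- \frac{20}{3} + 0\right) 40 = \left(- \frac{20}{3}\right) 40 = - \frac{800}{3}$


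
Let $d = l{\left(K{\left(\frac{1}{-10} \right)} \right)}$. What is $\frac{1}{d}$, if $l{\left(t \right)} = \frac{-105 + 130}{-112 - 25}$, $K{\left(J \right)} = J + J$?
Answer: $- \frac{137}{25} \approx -5.48$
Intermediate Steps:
$K{\left(J \right)} = 2 J$
$l{\left(t \right)} = - \frac{25}{137}$ ($l{\left(t \right)} = \frac{25}{-137} = 25 \left(- \frac{1}{137}\right) = - \frac{25}{137}$)
$d = - \frac{25}{137} \approx -0.18248$
$\frac{1}{d} = \frac{1}{- \frac{25}{137}} = - \frac{137}{25}$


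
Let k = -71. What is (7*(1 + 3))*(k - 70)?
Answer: -3948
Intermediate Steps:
(7*(1 + 3))*(k - 70) = (7*(1 + 3))*(-71 - 70) = (7*4)*(-141) = 28*(-141) = -3948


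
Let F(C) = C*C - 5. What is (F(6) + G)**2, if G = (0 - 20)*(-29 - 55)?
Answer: 2927521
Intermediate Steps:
G = 1680 (G = -20*(-84) = 1680)
F(C) = -5 + C**2 (F(C) = C**2 - 5 = -5 + C**2)
(F(6) + G)**2 = ((-5 + 6**2) + 1680)**2 = ((-5 + 36) + 1680)**2 = (31 + 1680)**2 = 1711**2 = 2927521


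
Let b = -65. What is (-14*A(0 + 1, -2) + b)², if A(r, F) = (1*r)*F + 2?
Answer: 4225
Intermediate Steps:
A(r, F) = 2 + F*r (A(r, F) = r*F + 2 = F*r + 2 = 2 + F*r)
(-14*A(0 + 1, -2) + b)² = (-14*(2 - 2*(0 + 1)) - 65)² = (-14*(2 - 2*1) - 65)² = (-14*(2 - 2) - 65)² = (-14*0 - 65)² = (0 - 65)² = (-65)² = 4225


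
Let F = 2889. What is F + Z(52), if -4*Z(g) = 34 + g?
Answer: 5735/2 ≈ 2867.5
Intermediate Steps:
Z(g) = -17/2 - g/4 (Z(g) = -(34 + g)/4 = -17/2 - g/4)
F + Z(52) = 2889 + (-17/2 - 1/4*52) = 2889 + (-17/2 - 13) = 2889 - 43/2 = 5735/2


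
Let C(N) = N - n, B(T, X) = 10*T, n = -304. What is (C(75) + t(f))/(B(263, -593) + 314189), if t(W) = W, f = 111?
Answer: 490/316819 ≈ 0.0015466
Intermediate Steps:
C(N) = 304 + N (C(N) = N - 1*(-304) = N + 304 = 304 + N)
(C(75) + t(f))/(B(263, -593) + 314189) = ((304 + 75) + 111)/(10*263 + 314189) = (379 + 111)/(2630 + 314189) = 490/316819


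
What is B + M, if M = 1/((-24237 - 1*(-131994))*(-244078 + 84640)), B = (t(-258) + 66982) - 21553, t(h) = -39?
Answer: 779825644090739/17180560566 ≈ 45390.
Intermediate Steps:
B = 45390 (B = (-39 + 66982) - 21553 = 66943 - 21553 = 45390)
M = -1/17180560566 (M = 1/((-24237 + 131994)*(-159438)) = 1/(107757*(-159438)) = 1/(-17180560566) = -1/17180560566 ≈ -5.8205e-11)
B + M = 45390 - 1/17180560566 = 779825644090739/17180560566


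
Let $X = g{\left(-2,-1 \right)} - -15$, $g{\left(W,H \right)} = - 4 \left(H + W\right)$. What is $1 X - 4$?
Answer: $23$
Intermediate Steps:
$g{\left(W,H \right)} = - 4 H - 4 W$
$X = 27$ ($X = \left(\left(-4\right) \left(-1\right) - -8\right) - -15 = \left(4 + 8\right) + 15 = 12 + 15 = 27$)
$1 X - 4 = 1 \cdot 27 - 4 = 27 - 4 = 23$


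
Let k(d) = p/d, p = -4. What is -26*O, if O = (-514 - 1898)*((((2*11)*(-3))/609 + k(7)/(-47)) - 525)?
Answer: -314183545416/9541 ≈ -3.2930e+7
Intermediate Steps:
k(d) = -4/d
O = 12083982516/9541 (O = (-514 - 1898)*((((2*11)*(-3))/609 - 4/7/(-47)) - 525) = -2412*(((22*(-3))*(1/609) - 4*1/7*(-1/47)) - 525) = -2412*((-66*1/609 - 4/7*(-1/47)) - 525) = -2412*((-22/203 + 4/329) - 525) = -2412*(-918/9541 - 525) = -2412*(-5009943/9541) = 12083982516/9541 ≈ 1.2665e+6)
-26*O = -26*12083982516/9541 = -314183545416/9541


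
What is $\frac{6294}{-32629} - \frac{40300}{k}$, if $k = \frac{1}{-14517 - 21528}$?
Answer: $\frac{47397325885206}{32629} \approx 1.4526 \cdot 10^{9}$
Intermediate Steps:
$k = - \frac{1}{36045}$ ($k = \frac{1}{-36045} = - \frac{1}{36045} \approx -2.7743 \cdot 10^{-5}$)
$\frac{6294}{-32629} - \frac{40300}{k} = \frac{6294}{-32629} - \frac{40300}{- \frac{1}{36045}} = 6294 \left(- \frac{1}{32629}\right) - -1452613500 = - \frac{6294}{32629} + 1452613500 = \frac{47397325885206}{32629}$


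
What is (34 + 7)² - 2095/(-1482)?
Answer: 2493337/1482 ≈ 1682.4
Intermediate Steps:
(34 + 7)² - 2095/(-1482) = 41² - 2095*(-1/1482) = 1681 + 2095/1482 = 2493337/1482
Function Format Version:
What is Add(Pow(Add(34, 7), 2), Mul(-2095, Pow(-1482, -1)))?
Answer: Rational(2493337, 1482) ≈ 1682.4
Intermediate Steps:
Add(Pow(Add(34, 7), 2), Mul(-2095, Pow(-1482, -1))) = Add(Pow(41, 2), Mul(-2095, Rational(-1, 1482))) = Add(1681, Rational(2095, 1482)) = Rational(2493337, 1482)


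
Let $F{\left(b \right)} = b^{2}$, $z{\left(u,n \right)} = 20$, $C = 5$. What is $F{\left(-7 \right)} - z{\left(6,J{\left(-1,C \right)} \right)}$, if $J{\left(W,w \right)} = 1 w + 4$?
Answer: $29$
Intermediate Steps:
$J{\left(W,w \right)} = 4 + w$ ($J{\left(W,w \right)} = w + 4 = 4 + w$)
$F{\left(-7 \right)} - z{\left(6,J{\left(-1,C \right)} \right)} = \left(-7\right)^{2} - 20 = 49 - 20 = 29$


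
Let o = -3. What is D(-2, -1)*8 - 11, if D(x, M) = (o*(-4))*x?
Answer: -203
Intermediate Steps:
D(x, M) = 12*x (D(x, M) = (-3*(-4))*x = 12*x)
D(-2, -1)*8 - 11 = (12*(-2))*8 - 11 = -24*8 - 11 = -192 - 11 = -203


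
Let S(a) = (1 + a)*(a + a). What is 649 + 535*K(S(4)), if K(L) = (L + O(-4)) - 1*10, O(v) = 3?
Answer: 18304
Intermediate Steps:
S(a) = 2*a*(1 + a) (S(a) = (1 + a)*(2*a) = 2*a*(1 + a))
K(L) = -7 + L (K(L) = (L + 3) - 1*10 = (3 + L) - 10 = -7 + L)
649 + 535*K(S(4)) = 649 + 535*(-7 + 2*4*(1 + 4)) = 649 + 535*(-7 + 2*4*5) = 649 + 535*(-7 + 40) = 649 + 535*33 = 649 + 17655 = 18304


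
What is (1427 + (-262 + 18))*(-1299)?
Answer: -1536717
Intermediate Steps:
(1427 + (-262 + 18))*(-1299) = (1427 - 244)*(-1299) = 1183*(-1299) = -1536717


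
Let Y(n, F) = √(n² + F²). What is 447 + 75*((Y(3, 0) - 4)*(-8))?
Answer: 1047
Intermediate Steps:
Y(n, F) = √(F² + n²)
447 + 75*((Y(3, 0) - 4)*(-8)) = 447 + 75*((√(0² + 3²) - 4)*(-8)) = 447 + 75*((√(0 + 9) - 4)*(-8)) = 447 + 75*((√9 - 4)*(-8)) = 447 + 75*((3 - 4)*(-8)) = 447 + 75*(-1*(-8)) = 447 + 75*8 = 447 + 600 = 1047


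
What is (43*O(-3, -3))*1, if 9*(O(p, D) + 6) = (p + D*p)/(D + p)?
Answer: -2365/9 ≈ -262.78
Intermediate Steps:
O(p, D) = -6 + (p + D*p)/(9*(D + p)) (O(p, D) = -6 + ((p + D*p)/(D + p))/9 = -6 + (p + D*p)/(9*(D + p)))
(43*O(-3, -3))*1 = (43*((-54*(-3) - 53*(-3) - 3*(-3))/(9*(-3 - 3))))*1 = (43*((⅑)*(162 + 159 + 9)/(-6)))*1 = (43*((⅑)*(-⅙)*330))*1 = (43*(-55/9))*1 = -2365/9*1 = -2365/9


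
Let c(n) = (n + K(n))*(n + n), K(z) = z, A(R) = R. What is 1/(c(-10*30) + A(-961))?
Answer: 1/359039 ≈ 2.7852e-6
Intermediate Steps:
c(n) = 4*n² (c(n) = (n + n)*(n + n) = (2*n)*(2*n) = 4*n²)
1/(c(-10*30) + A(-961)) = 1/(4*(-10*30)² - 961) = 1/(4*(-300)² - 961) = 1/(4*90000 - 961) = 1/(360000 - 961) = 1/359039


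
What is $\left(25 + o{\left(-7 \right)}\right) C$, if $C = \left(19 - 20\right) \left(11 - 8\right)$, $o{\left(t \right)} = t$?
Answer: $-54$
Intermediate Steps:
$C = -3$ ($C = \left(-1\right) 3 = -3$)
$\left(25 + o{\left(-7 \right)}\right) C = \left(25 - 7\right) \left(-3\right) = 18 \left(-3\right) = -54$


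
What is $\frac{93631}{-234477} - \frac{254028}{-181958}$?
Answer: $\frac{21263406929}{21332482983} \approx 0.99676$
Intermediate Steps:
$\frac{93631}{-234477} - \frac{254028}{-181958} = 93631 \left(- \frac{1}{234477}\right) - - \frac{127014}{90979} = - \frac{93631}{234477} + \frac{127014}{90979} = \frac{21263406929}{21332482983}$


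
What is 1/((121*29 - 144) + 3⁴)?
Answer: 1/3446 ≈ 0.00029019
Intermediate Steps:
1/((121*29 - 144) + 3⁴) = 1/((3509 - 144) + 81) = 1/(3365 + 81) = 1/3446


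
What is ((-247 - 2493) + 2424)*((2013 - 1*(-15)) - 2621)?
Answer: 187388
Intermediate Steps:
((-247 - 2493) + 2424)*((2013 - 1*(-15)) - 2621) = (-2740 + 2424)*((2013 + 15) - 2621) = -316*(2028 - 2621) = -316*(-593) = 187388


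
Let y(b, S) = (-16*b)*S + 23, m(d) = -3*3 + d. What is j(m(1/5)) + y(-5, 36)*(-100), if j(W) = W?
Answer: -1451544/5 ≈ -2.9031e+5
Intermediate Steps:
m(d) = -9 + d
y(b, S) = 23 - 16*S*b (y(b, S) = -16*S*b + 23 = 23 - 16*S*b)
j(m(1/5)) + y(-5, 36)*(-100) = (-9 + 1/5) + (23 - 16*36*(-5))*(-100) = (-9 + ⅕) + (23 + 2880)*(-100) = -44/5 + 2903*(-100) = -44/5 - 290300 = -1451544/5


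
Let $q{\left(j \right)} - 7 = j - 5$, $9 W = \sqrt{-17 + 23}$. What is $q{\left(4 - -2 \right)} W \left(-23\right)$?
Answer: $- \frac{184 \sqrt{6}}{9} \approx -50.078$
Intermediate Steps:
$W = \frac{\sqrt{6}}{9}$ ($W = \frac{\sqrt{-17 + 23}}{9} = \frac{\sqrt{6}}{9} \approx 0.27217$)
$q{\left(j \right)} = 2 + j$ ($q{\left(j \right)} = 7 + \left(j - 5\right) = 7 + \left(-5 + j\right) = 2 + j$)
$q{\left(4 - -2 \right)} W \left(-23\right) = \left(2 + \left(4 - -2\right)\right) \frac{\sqrt{6}}{9} \left(-23\right) = \left(2 + \left(4 + 2\right)\right) \frac{\sqrt{6}}{9} \left(-23\right) = \left(2 + 6\right) \frac{\sqrt{6}}{9} \left(-23\right) = 8 \frac{\sqrt{6}}{9} \left(-23\right) = \frac{8 \sqrt{6}}{9} \left(-23\right) = - \frac{184 \sqrt{6}}{9}$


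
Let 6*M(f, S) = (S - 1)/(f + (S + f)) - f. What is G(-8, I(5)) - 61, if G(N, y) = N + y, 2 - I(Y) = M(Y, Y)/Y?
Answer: -30079/450 ≈ -66.842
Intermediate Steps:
M(f, S) = -f/6 + (-1 + S)/(6*(S + 2*f)) (M(f, S) = ((S - 1)/(f + (S + f)) - f)/6 = ((-1 + S)/(S + 2*f) - f)/6 = (-f + (-1 + S)/(S + 2*f))/6 = -f/6 + (-1 + S)/(6*(S + 2*f)))
I(Y) = 2 - (-1 + Y - 3*Y**2)/(18*Y**2) (I(Y) = 2 - (-1 + Y - 2*Y**2 - Y*Y)/(6*(Y + 2*Y))/Y = 2 - (-1 + Y - 2*Y**2 - Y**2)/(6*((3*Y)))/Y = 2 - (1/(3*Y))*(-1 + Y - 3*Y**2)/6/Y = 2 - (-1 + Y - 3*Y**2)/(18*Y)/Y = 2 - (-1 + Y - 3*Y**2)/(18*Y**2))
G(-8, I(5)) - 61 = (-8 + (1/18)*(1 - 1*5 + 39*5**2)/5**2) - 61 = (-8 + (1/18)*(1/25)*(1 - 5 + 39*25)) - 61 = (-8 + (1/18)*(1/25)*(1 - 5 + 975)) - 61 = (-8 + (1/18)*(1/25)*971) - 61 = (-8 + 971/450) - 61 = -2629/450 - 61 = -30079/450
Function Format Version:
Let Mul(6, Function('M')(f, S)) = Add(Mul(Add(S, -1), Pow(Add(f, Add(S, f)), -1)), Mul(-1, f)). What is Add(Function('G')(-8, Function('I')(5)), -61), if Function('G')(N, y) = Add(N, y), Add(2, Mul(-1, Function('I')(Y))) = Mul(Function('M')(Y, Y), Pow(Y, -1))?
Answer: Rational(-30079, 450) ≈ -66.842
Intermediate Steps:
Function('M')(f, S) = Add(Mul(Rational(-1, 6), f), Mul(Rational(1, 6), Pow(Add(S, Mul(2, f)), -1), Add(-1, S))) (Function('M')(f, S) = Mul(Rational(1, 6), Add(Mul(Add(S, -1), Pow(Add(f, Add(S, f)), -1)), Mul(-1, f))) = Mul(Rational(1, 6), Add(Mul(Add(-1, S), Pow(Add(S, Mul(2, f)), -1)), Mul(-1, f))) = Mul(Rational(1, 6), Add(Mul(Pow(Add(S, Mul(2, f)), -1), Add(-1, S)), Mul(-1, f))) = Mul(Rational(1, 6), Add(Mul(-1, f), Mul(Pow(Add(S, Mul(2, f)), -1), Add(-1, S)))) = Add(Mul(Rational(-1, 6), f), Mul(Rational(1, 6), Pow(Add(S, Mul(2, f)), -1), Add(-1, S))))
Function('I')(Y) = Add(2, Mul(Rational(-1, 18), Pow(Y, -2), Add(-1, Y, Mul(-3, Pow(Y, 2))))) (Function('I')(Y) = Add(2, Mul(-1, Mul(Mul(Rational(1, 6), Pow(Add(Y, Mul(2, Y)), -1), Add(-1, Y, Mul(-2, Pow(Y, 2)), Mul(-1, Y, Y))), Pow(Y, -1)))) = Add(2, Mul(-1, Mul(Mul(Rational(1, 6), Pow(Mul(3, Y), -1), Add(-1, Y, Mul(-2, Pow(Y, 2)), Mul(-1, Pow(Y, 2)))), Pow(Y, -1)))) = Add(2, Mul(-1, Mul(Mul(Rational(1, 6), Mul(Rational(1, 3), Pow(Y, -1)), Add(-1, Y, Mul(-3, Pow(Y, 2)))), Pow(Y, -1)))) = Add(2, Mul(-1, Mul(Mul(Rational(1, 18), Pow(Y, -1), Add(-1, Y, Mul(-3, Pow(Y, 2)))), Pow(Y, -1)))) = Add(2, Mul(-1, Mul(Rational(1, 18), Pow(Y, -2), Add(-1, Y, Mul(-3, Pow(Y, 2)))))) = Add(2, Mul(Rational(-1, 18), Pow(Y, -2), Add(-1, Y, Mul(-3, Pow(Y, 2))))))
Add(Function('G')(-8, Function('I')(5)), -61) = Add(Add(-8, Mul(Rational(1, 18), Pow(5, -2), Add(1, Mul(-1, 5), Mul(39, Pow(5, 2))))), -61) = Add(Add(-8, Mul(Rational(1, 18), Rational(1, 25), Add(1, -5, Mul(39, 25)))), -61) = Add(Add(-8, Mul(Rational(1, 18), Rational(1, 25), Add(1, -5, 975))), -61) = Add(Add(-8, Mul(Rational(1, 18), Rational(1, 25), 971)), -61) = Add(Add(-8, Rational(971, 450)), -61) = Add(Rational(-2629, 450), -61) = Rational(-30079, 450)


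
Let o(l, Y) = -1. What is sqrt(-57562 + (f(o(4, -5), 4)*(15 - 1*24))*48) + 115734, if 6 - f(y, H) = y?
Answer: 115734 + I*sqrt(60586) ≈ 1.1573e+5 + 246.14*I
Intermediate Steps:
f(y, H) = 6 - y
sqrt(-57562 + (f(o(4, -5), 4)*(15 - 1*24))*48) + 115734 = sqrt(-57562 + ((6 - 1*(-1))*(15 - 1*24))*48) + 115734 = sqrt(-57562 + ((6 + 1)*(15 - 24))*48) + 115734 = sqrt(-57562 + (7*(-9))*48) + 115734 = sqrt(-57562 - 63*48) + 115734 = sqrt(-57562 - 3024) + 115734 = sqrt(-60586) + 115734 = I*sqrt(60586) + 115734 = 115734 + I*sqrt(60586)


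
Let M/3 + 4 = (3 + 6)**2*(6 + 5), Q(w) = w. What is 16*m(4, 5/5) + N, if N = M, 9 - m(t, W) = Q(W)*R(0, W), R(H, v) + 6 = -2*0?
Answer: 2901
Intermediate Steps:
R(H, v) = -6 (R(H, v) = -6 - 2*0 = -6 + 0 = -6)
m(t, W) = 9 + 6*W (m(t, W) = 9 - W*(-6) = 9 - (-6)*W = 9 + 6*W)
M = 2661 (M = -12 + 3*((3 + 6)**2*(6 + 5)) = -12 + 3*(9**2*11) = -12 + 3*(81*11) = -12 + 3*891 = -12 + 2673 = 2661)
N = 2661
16*m(4, 5/5) + N = 16*(9 + 6*(5/5)) + 2661 = 16*(9 + 6*(5*(1/5))) + 2661 = 16*(9 + 6*1) + 2661 = 16*(9 + 6) + 2661 = 16*15 + 2661 = 240 + 2661 = 2901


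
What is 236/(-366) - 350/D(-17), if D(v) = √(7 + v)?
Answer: -118/183 + 35*I*√10 ≈ -0.64481 + 110.68*I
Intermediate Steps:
236/(-366) - 350/D(-17) = 236/(-366) - 350/√(7 - 17) = 236*(-1/366) - 350*(-I*√10/10) = -118/183 - 350*(-I*√10/10) = -118/183 - (-35)*I*√10 = -118/183 + 35*I*√10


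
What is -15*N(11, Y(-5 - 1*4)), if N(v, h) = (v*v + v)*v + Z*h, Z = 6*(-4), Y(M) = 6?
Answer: -19620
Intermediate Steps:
Z = -24
N(v, h) = -24*h + v*(v + v²) (N(v, h) = (v*v + v)*v - 24*h = (v² + v)*v - 24*h = (v + v²)*v - 24*h = v*(v + v²) - 24*h = -24*h + v*(v + v²))
-15*N(11, Y(-5 - 1*4)) = -15*(11² + 11³ - 24*6) = -15*(121 + 1331 - 144) = -15*1308 = -19620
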